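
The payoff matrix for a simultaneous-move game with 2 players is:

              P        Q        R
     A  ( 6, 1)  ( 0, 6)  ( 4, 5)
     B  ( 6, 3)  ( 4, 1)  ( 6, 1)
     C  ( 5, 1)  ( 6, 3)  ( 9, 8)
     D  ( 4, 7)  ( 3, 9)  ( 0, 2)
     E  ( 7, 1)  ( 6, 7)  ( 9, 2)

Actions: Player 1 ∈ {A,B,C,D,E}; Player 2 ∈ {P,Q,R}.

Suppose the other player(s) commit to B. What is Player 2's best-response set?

u_2(P vs B) = 3
u_2(Q vs B) = 1
u_2(R vs B) = 1
max payoff 3 at {P}

argmax u_2 = {P}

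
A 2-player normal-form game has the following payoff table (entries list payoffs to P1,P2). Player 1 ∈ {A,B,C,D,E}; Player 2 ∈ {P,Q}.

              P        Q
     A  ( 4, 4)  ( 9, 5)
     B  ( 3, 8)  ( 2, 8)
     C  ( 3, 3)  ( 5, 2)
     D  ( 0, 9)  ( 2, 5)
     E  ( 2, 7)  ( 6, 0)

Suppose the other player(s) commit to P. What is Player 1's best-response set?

u_1(A vs P) = 4
u_1(B vs P) = 3
u_1(C vs P) = 3
u_1(D vs P) = 0
u_1(E vs P) = 2
max payoff 4 at {A}

BR_1 = {A}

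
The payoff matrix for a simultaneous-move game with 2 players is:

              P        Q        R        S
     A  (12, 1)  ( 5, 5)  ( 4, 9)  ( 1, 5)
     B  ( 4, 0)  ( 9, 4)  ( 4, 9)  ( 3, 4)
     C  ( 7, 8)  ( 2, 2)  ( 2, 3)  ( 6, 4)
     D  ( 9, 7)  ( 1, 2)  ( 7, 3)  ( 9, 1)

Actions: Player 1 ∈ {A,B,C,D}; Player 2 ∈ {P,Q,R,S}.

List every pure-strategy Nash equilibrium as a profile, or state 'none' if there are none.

(A,P): not NE [P2→R gives 9>1]
(A,Q): not NE [P1→B gives 9>5; P2→R gives 9>5]
(A,R): not NE [P1→D gives 7>4]
(A,S): not NE [P1→D gives 9>1; P2→R gives 9>5]
(B,P): not NE [P1→A gives 12>4; P2→R gives 9>0]
(B,Q): not NE [P2→R gives 9>4]
(B,R): not NE [P1→D gives 7>4]
(B,S): not NE [P1→D gives 9>3; P2→R gives 9>4]
(C,P): not NE [P1→A gives 12>7]
(C,Q): not NE [P1→B gives 9>2; P2→P gives 8>2]
(C,R): not NE [P1→D gives 7>2; P2→P gives 8>3]
(C,S): not NE [P1→D gives 9>6; P2→P gives 8>4]
(D,P): not NE [P1→A gives 12>9]
(D,Q): not NE [P1→B gives 9>1; P2→P gives 7>2]
(D,R): not NE [P2→P gives 7>3]
(D,S): not NE [P2→P gives 7>1]

Equilibria: none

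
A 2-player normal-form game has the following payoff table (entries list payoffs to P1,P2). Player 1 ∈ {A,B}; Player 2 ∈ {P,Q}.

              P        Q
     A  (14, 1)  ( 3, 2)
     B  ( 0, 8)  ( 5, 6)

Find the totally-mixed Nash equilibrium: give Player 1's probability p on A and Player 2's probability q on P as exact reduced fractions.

P1 indiff ⇒ q·14+(1-q)·3 = q·0+(1-q)·5 ⇒ q(14) = (1-q)(2) ⇒ q = 1/8
P2 indiff ⇒ p·1+(1-p)·8 = p·2+(1-p)·6 ⇒ p(-1) = (1-p)(-2) ⇒ p = 2/3

(p,q) = (2/3, 1/8)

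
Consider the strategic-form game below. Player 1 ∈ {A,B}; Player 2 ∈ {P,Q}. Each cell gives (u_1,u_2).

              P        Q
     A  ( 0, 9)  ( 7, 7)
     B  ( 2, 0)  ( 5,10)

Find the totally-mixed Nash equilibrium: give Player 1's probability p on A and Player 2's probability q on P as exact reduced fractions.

P1 indiff ⇒ q·0+(1-q)·7 = q·2+(1-q)·5 ⇒ q(-2) = (1-q)(-2) ⇒ q = 1/2
P2 indiff ⇒ p·9+(1-p)·0 = p·7+(1-p)·10 ⇒ p(2) = (1-p)(10) ⇒ p = 5/6

p=5/6, q=1/2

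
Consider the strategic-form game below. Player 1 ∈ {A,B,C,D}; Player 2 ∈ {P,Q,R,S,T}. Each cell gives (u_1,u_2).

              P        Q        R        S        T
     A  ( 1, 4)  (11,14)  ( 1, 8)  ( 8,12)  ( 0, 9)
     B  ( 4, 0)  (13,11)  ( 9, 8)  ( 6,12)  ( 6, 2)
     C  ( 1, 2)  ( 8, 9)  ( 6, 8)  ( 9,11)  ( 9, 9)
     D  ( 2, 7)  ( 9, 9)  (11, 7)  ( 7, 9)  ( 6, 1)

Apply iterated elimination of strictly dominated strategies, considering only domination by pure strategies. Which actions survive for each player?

IESDS → P1:{A,B,C} P2:{Q,S}

P2 drop P (Q beats it: A:14>4 B:11>0 C:9>2 D:9>7)
P2 drop R (Q beats it: A:14>8 B:11>8 C:9>8 D:9>7)
P2 drop T (S beats it: A:12>9 B:12>2 C:11>9 D:9>1)
P1 drop D (A beats it: Q:11>9 S:8>7)
P1→{A,B,C} P2→{Q,S}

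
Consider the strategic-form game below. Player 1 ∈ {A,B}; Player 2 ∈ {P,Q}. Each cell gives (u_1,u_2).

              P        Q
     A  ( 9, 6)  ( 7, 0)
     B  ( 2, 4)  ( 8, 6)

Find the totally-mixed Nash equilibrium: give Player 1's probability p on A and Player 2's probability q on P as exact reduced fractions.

P1 indiff ⇒ q·9+(1-q)·7 = q·2+(1-q)·8 ⇒ q(7) = (1-q)(1) ⇒ q = 1/8
P2 indiff ⇒ p·6+(1-p)·4 = p·0+(1-p)·6 ⇒ p(6) = (1-p)(2) ⇒ p = 1/4

p=1/4, q=1/8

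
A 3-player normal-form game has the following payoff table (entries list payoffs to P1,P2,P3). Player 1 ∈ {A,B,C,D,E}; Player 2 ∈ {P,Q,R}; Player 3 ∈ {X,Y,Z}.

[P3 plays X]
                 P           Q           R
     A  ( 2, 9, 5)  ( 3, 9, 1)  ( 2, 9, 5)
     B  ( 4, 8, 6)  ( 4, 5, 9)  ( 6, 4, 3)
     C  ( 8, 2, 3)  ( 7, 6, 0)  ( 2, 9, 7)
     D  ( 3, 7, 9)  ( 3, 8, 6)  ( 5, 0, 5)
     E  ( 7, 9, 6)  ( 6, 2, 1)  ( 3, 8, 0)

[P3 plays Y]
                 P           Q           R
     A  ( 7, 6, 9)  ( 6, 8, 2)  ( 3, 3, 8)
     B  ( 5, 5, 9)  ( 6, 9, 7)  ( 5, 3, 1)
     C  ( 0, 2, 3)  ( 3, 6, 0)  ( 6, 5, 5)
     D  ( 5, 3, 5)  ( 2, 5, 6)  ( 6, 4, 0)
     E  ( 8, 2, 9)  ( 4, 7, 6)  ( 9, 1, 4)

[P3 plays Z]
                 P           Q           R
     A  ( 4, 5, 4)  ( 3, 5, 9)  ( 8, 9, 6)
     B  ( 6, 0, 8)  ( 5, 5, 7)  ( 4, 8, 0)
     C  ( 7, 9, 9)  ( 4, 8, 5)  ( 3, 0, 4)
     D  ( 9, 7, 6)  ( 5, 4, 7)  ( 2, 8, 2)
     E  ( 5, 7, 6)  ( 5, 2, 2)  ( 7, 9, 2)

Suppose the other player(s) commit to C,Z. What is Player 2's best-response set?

BR_2 = {P}

u_2(P vs C,Z) = 9
u_2(Q vs C,Z) = 8
u_2(R vs C,Z) = 0
max payoff 9 at {P}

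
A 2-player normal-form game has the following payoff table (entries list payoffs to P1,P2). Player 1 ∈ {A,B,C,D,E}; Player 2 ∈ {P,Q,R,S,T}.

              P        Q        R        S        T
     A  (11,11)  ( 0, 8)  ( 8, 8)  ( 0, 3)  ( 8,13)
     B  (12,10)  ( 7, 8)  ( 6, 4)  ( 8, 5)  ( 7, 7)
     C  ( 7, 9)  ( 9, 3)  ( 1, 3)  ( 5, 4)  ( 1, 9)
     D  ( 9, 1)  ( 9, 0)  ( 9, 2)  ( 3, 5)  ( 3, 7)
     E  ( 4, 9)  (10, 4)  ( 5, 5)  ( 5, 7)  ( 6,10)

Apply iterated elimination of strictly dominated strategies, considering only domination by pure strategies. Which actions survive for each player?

Survivors P1:{A,B} P2:{P,T}

P2 drop Q (P beats it: A:11>8 B:10>8 C:9>3 D:1>0 E:9>4)
P1 drop C (B beats it: P:12>7 R:6>1 S:8>5 T:7>1)
P1 drop E (B beats it: P:12>4 R:6>5 S:8>5 T:7>6)
P2 drop R (T beats it: A:13>8 B:7>4 D:7>2)
P1 drop D (B beats it: P:12>9 S:8>3 T:7>3)
P2 drop S (P beats it: A:11>3 B:10>5)
P1→{A,B} P2→{P,T}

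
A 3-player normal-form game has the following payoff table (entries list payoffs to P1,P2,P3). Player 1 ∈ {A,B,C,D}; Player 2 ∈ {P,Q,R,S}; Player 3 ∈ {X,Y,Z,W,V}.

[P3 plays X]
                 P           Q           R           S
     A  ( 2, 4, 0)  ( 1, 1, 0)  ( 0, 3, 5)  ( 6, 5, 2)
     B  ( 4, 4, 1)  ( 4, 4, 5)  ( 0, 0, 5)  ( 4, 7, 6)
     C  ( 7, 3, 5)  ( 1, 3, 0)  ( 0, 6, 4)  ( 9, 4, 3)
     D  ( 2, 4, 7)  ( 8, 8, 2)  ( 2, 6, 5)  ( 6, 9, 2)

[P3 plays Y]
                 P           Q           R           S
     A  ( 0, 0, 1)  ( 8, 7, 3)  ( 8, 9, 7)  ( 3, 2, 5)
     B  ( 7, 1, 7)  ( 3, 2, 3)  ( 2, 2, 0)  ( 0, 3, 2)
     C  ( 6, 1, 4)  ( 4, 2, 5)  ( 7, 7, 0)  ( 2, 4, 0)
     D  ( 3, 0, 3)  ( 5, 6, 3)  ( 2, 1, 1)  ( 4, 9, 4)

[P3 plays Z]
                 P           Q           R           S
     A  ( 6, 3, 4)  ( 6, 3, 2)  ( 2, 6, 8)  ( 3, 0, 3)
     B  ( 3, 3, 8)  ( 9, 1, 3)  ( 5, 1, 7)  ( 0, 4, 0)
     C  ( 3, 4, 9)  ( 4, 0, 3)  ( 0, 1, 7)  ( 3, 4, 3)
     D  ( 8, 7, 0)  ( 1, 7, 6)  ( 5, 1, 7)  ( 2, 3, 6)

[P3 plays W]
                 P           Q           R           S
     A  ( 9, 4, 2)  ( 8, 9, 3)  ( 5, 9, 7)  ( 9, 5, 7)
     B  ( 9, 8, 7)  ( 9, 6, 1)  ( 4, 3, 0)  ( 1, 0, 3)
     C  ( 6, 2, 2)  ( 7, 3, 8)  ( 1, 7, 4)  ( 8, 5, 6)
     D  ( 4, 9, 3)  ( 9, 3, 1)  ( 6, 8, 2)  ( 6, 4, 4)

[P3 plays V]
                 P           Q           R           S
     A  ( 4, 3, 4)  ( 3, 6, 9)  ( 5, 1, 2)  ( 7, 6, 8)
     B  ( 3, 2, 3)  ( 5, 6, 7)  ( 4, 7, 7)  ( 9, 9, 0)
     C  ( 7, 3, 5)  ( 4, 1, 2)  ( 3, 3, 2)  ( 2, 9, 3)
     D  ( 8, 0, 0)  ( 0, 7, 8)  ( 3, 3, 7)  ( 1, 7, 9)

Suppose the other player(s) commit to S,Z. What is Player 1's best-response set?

u_1(A vs S,Z) = 3
u_1(B vs S,Z) = 0
u_1(C vs S,Z) = 3
u_1(D vs S,Z) = 2
max payoff 3 at {A,C}

P1 best: {A,C}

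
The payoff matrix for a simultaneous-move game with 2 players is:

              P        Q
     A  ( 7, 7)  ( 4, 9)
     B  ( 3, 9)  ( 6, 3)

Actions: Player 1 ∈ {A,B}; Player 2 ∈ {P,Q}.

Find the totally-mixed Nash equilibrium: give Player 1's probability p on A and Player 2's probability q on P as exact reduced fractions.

p=3/4, q=1/3

P1 indiff ⇒ q·7+(1-q)·4 = q·3+(1-q)·6 ⇒ q(4) = (1-q)(2) ⇒ q = 1/3
P2 indiff ⇒ p·7+(1-p)·9 = p·9+(1-p)·3 ⇒ p(-2) = (1-p)(-6) ⇒ p = 3/4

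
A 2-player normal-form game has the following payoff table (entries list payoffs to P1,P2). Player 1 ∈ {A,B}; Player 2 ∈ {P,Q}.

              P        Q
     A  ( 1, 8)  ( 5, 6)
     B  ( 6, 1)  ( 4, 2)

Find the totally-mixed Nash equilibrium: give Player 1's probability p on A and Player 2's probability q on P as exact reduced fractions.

P1 mixes 1/3 on A; P2 mixes 1/6 on P

P1 indiff ⇒ q·1+(1-q)·5 = q·6+(1-q)·4 ⇒ q(-5) = (1-q)(-1) ⇒ q = 1/6
P2 indiff ⇒ p·8+(1-p)·1 = p·6+(1-p)·2 ⇒ p(2) = (1-p)(1) ⇒ p = 1/3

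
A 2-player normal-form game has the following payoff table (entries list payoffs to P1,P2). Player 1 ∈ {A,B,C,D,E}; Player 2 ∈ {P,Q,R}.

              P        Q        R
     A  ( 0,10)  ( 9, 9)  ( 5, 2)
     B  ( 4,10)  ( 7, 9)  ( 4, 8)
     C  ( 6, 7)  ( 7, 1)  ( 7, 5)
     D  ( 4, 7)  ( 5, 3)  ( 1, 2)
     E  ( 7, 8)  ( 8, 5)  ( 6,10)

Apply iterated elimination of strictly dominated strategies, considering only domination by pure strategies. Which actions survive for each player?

Remaining: P1:{C,E} P2:{P,R}

P1 drop B (E beats it: P:7>4 Q:8>7 R:6>4)
P1 drop D (C beats it: P:6>4 Q:7>5 R:7>1)
P2 drop Q (P beats it: A:10>9 C:7>1 E:8>5)
P1 drop A (C beats it: P:6>0 R:7>5)
P1→{C,E} P2→{P,R}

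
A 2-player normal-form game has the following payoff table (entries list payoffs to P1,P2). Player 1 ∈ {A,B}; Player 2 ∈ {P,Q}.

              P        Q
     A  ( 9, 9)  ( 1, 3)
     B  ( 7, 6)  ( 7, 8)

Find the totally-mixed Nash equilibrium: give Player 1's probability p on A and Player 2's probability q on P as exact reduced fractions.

P1 indiff ⇒ q·9+(1-q)·1 = q·7+(1-q)·7 ⇒ q(2) = (1-q)(6) ⇒ q = 3/4
P2 indiff ⇒ p·9+(1-p)·6 = p·3+(1-p)·8 ⇒ p(6) = (1-p)(2) ⇒ p = 1/4

P1 mixes 1/4 on A; P2 mixes 3/4 on P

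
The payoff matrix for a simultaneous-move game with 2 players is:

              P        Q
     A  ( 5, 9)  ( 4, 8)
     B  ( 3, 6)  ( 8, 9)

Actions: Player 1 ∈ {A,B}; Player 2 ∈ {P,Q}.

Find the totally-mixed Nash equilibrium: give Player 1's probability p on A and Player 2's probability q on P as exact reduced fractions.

P1 mixes 3/4 on A; P2 mixes 2/3 on P

P1 indiff ⇒ q·5+(1-q)·4 = q·3+(1-q)·8 ⇒ q(2) = (1-q)(4) ⇒ q = 2/3
P2 indiff ⇒ p·9+(1-p)·6 = p·8+(1-p)·9 ⇒ p(1) = (1-p)(3) ⇒ p = 3/4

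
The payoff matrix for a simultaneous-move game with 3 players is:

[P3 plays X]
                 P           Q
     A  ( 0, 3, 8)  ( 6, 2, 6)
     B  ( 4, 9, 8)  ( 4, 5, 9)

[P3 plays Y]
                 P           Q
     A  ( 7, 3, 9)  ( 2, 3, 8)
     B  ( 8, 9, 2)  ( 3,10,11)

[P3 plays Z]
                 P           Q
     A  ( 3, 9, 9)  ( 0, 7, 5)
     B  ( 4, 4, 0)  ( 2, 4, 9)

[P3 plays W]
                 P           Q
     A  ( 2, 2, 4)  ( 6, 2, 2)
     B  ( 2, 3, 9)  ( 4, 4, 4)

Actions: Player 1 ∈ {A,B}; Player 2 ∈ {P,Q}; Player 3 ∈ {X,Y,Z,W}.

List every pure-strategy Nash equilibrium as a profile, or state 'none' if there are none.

PSNE = {(B,Q,Y)}

(A,P,X): not NE [P1→B gives 4>0; P3→Z gives 9>8]
(A,P,Y): not NE [P1→B gives 8>7]
(A,P,Z): not NE [P1→B gives 4>3]
(A,P,W): not NE [P3→Z gives 9>4]
(A,Q,X): not NE [P2→P gives 3>2; P3→Y gives 8>6]
(A,Q,Y): not NE [P1→B gives 3>2]
(A,Q,Z): not NE [P1→B gives 2>0; P2→P gives 9>7; P3→Y gives 8>5]
(A,Q,W): not NE [P3→Y gives 8>2]
(B,P,X): not NE [P3→W gives 9>8]
(B,P,Y): not NE [P2→Q gives 10>9; P3→W gives 9>2]
(B,P,Z): not NE [P3→W gives 9>0]
(B,P,W): not NE [P2→Q gives 4>3]
(B,Q,X): not NE [P1→A gives 6>4; P2→P gives 9>5; P3→Y gives 11>9]
(B,Q,Y): NE
(B,Q,Z): not NE [P3→Y gives 11>9]
(B,Q,W): not NE [P1→A gives 6>4; P3→Y gives 11>4]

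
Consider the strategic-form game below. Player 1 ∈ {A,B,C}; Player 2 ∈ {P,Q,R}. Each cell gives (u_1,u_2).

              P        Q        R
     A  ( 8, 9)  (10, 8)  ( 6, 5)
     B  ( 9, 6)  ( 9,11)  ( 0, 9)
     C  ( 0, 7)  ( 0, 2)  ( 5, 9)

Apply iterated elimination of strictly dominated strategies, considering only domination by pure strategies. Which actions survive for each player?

Survivors P1:{A,B} P2:{P,Q}

P1 drop C (A beats it: P:8>0 Q:10>0 R:6>5)
P2 drop R (Q beats it: A:8>5 B:11>9)
P1→{A,B} P2→{P,Q}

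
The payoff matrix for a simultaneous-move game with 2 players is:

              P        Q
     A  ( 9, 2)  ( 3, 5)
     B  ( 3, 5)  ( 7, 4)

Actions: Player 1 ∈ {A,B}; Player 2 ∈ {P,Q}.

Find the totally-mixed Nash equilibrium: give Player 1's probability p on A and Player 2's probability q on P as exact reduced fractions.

p=1/4, q=2/5

P1 indiff ⇒ q·9+(1-q)·3 = q·3+(1-q)·7 ⇒ q(6) = (1-q)(4) ⇒ q = 2/5
P2 indiff ⇒ p·2+(1-p)·5 = p·5+(1-p)·4 ⇒ p(-3) = (1-p)(-1) ⇒ p = 1/4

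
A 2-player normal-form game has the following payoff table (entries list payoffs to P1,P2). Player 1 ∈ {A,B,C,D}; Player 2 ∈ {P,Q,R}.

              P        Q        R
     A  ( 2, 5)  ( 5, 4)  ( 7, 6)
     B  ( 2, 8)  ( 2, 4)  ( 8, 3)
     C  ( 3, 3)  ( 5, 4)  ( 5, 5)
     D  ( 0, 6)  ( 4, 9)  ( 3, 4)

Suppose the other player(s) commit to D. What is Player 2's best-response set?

u_2(P vs D) = 6
u_2(Q vs D) = 9
u_2(R vs D) = 4
max payoff 9 at {Q}

P2 best: {Q}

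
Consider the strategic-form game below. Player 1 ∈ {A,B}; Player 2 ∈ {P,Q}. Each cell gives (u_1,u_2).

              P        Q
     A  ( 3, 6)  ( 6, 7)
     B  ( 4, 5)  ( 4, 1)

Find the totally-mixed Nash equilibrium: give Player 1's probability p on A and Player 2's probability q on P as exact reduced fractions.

P1 indiff ⇒ q·3+(1-q)·6 = q·4+(1-q)·4 ⇒ q(-1) = (1-q)(-2) ⇒ q = 2/3
P2 indiff ⇒ p·6+(1-p)·5 = p·7+(1-p)·1 ⇒ p(-1) = (1-p)(-4) ⇒ p = 4/5

P1 mixes 4/5 on A; P2 mixes 2/3 on P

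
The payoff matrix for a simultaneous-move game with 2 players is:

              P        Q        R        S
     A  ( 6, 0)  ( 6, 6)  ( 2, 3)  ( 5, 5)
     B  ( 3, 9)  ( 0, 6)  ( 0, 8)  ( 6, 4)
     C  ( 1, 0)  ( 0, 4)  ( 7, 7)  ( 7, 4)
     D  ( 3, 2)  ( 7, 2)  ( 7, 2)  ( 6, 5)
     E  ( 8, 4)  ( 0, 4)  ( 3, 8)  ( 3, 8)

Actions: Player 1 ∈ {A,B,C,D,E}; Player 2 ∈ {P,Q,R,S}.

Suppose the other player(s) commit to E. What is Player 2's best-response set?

BR_2 = {R,S}

u_2(P vs E) = 4
u_2(Q vs E) = 4
u_2(R vs E) = 8
u_2(S vs E) = 8
max payoff 8 at {R,S}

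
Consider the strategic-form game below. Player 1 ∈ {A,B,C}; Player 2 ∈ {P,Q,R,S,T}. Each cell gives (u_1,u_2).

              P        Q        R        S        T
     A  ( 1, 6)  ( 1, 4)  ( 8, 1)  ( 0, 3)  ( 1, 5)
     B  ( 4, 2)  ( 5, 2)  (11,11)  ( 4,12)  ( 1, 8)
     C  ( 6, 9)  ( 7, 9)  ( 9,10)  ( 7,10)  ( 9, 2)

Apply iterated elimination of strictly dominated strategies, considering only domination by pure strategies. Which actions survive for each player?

P1 drop A (C beats it: P:6>1 Q:7>1 R:9>8 S:7>0 T:9>1)
P2 drop P (R beats it: B:11>2 C:10>9)
P2 drop Q (R beats it: B:11>2 C:10>9)
P2 drop T (R beats it: B:11>8 C:10>2)
P1→{B,C} P2→{R,S}

Remaining: P1:{B,C} P2:{R,S}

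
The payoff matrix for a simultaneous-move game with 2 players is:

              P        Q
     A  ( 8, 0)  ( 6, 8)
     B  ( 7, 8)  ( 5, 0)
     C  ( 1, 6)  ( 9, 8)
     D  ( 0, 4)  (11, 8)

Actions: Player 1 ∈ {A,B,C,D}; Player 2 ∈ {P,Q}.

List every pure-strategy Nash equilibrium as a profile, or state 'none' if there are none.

Nash profiles: (D,Q)

(A,P): not NE [P2→Q gives 8>0]
(A,Q): not NE [P1→D gives 11>6]
(B,P): not NE [P1→A gives 8>7]
(B,Q): not NE [P1→D gives 11>5; P2→P gives 8>0]
(C,P): not NE [P1→A gives 8>1; P2→Q gives 8>6]
(C,Q): not NE [P1→D gives 11>9]
(D,P): not NE [P1→A gives 8>0; P2→Q gives 8>4]
(D,Q): NE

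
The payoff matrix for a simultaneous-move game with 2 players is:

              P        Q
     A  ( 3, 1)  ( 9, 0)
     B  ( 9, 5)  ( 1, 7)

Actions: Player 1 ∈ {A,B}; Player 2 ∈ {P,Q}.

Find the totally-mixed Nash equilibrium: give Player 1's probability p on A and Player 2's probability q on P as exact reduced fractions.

P1 mixes 2/3 on A; P2 mixes 4/7 on P

P1 indiff ⇒ q·3+(1-q)·9 = q·9+(1-q)·1 ⇒ q(-6) = (1-q)(-8) ⇒ q = 4/7
P2 indiff ⇒ p·1+(1-p)·5 = p·0+(1-p)·7 ⇒ p(1) = (1-p)(2) ⇒ p = 2/3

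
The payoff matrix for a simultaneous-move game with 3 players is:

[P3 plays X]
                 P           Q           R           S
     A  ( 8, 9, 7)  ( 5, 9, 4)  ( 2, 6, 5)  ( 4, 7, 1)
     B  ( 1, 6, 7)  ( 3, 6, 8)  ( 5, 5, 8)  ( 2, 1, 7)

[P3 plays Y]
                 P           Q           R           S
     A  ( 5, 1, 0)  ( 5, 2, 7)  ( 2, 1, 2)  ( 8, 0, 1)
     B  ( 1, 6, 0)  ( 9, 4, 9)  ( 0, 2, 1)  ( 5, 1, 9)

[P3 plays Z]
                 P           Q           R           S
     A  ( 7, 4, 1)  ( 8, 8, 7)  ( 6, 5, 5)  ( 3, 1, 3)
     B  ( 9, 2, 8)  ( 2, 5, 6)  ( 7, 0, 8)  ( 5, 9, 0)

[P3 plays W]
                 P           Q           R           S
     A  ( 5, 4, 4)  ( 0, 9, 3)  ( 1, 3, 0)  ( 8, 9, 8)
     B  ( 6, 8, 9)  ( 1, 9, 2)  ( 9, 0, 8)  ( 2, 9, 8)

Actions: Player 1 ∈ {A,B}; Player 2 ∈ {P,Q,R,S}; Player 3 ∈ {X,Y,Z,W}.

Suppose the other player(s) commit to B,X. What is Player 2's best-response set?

BR_2 = {P,Q}

u_2(P vs B,X) = 6
u_2(Q vs B,X) = 6
u_2(R vs B,X) = 5
u_2(S vs B,X) = 1
max payoff 6 at {P,Q}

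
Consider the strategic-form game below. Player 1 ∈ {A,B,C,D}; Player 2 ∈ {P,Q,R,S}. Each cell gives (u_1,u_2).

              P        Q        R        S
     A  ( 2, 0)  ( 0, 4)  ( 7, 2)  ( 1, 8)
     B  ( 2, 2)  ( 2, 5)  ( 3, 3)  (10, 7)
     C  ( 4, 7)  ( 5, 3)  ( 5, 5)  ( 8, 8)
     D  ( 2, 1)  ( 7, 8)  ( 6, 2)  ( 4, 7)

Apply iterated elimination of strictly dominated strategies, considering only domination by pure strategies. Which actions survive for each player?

IESDS → P1:{B,C,D} P2:{Q,S}

P2 drop P (S beats it: A:8>0 B:7>2 C:8>7 D:7>1)
P2 drop R (S beats it: A:8>2 B:7>3 C:8>5 D:7>2)
P1 drop A (B beats it: Q:2>0 S:10>1)
P1→{B,C,D} P2→{Q,S}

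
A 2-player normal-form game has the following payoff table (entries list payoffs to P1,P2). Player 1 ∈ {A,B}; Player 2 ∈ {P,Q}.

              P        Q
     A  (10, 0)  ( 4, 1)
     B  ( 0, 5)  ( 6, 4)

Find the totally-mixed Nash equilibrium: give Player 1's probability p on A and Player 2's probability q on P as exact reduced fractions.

P1 indiff ⇒ q·10+(1-q)·4 = q·0+(1-q)·6 ⇒ q(10) = (1-q)(2) ⇒ q = 1/6
P2 indiff ⇒ p·0+(1-p)·5 = p·1+(1-p)·4 ⇒ p(-1) = (1-p)(-1) ⇒ p = 1/2

(p,q) = (1/2, 1/6)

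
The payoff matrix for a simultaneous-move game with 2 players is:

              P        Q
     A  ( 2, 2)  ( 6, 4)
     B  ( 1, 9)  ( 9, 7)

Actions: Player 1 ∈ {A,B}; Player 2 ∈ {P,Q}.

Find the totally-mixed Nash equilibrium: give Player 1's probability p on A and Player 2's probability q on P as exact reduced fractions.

p=1/2, q=3/4

P1 indiff ⇒ q·2+(1-q)·6 = q·1+(1-q)·9 ⇒ q(1) = (1-q)(3) ⇒ q = 3/4
P2 indiff ⇒ p·2+(1-p)·9 = p·4+(1-p)·7 ⇒ p(-2) = (1-p)(-2) ⇒ p = 1/2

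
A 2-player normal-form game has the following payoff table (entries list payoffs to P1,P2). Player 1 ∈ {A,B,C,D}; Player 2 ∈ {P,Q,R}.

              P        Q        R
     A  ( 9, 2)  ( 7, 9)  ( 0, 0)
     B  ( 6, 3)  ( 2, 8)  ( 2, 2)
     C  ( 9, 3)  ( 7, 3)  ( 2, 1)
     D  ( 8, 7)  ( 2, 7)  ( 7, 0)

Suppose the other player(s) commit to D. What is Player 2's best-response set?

u_2(P vs D) = 7
u_2(Q vs D) = 7
u_2(R vs D) = 0
max payoff 7 at {P,Q}

BR_2 = {P,Q}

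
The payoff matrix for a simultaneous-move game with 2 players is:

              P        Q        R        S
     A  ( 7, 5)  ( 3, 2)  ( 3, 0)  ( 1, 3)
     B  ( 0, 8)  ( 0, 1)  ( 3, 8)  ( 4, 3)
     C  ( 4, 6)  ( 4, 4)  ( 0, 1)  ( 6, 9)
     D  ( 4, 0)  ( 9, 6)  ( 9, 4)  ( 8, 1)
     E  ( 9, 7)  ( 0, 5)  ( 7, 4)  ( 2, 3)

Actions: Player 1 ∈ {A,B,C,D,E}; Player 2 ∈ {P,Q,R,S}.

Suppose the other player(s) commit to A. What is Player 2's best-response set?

u_2(P vs A) = 5
u_2(Q vs A) = 2
u_2(R vs A) = 0
u_2(S vs A) = 3
max payoff 5 at {P}

BR_2 = {P}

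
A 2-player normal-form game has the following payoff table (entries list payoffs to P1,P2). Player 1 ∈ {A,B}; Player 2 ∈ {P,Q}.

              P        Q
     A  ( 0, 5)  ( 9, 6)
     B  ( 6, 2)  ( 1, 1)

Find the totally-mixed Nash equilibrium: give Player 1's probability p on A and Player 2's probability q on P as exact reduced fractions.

p=1/2, q=4/7

P1 indiff ⇒ q·0+(1-q)·9 = q·6+(1-q)·1 ⇒ q(-6) = (1-q)(-8) ⇒ q = 4/7
P2 indiff ⇒ p·5+(1-p)·2 = p·6+(1-p)·1 ⇒ p(-1) = (1-p)(-1) ⇒ p = 1/2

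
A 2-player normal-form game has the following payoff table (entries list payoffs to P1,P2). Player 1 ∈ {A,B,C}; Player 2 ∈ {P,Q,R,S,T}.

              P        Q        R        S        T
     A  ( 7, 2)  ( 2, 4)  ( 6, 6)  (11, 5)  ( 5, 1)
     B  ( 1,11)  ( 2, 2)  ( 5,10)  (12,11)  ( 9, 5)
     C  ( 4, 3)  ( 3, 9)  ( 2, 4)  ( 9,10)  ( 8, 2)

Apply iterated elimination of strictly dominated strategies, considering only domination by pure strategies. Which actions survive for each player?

P2 drop Q (S beats it: A:5>4 B:11>2 C:10>9)
P2 drop T (P beats it: A:2>1 B:11>5 C:3>2)
P1 drop C (A beats it: P:7>4 R:6>2 S:11>9)
P1→{A,B} P2→{P,R,S}

Remaining: P1:{A,B} P2:{P,R,S}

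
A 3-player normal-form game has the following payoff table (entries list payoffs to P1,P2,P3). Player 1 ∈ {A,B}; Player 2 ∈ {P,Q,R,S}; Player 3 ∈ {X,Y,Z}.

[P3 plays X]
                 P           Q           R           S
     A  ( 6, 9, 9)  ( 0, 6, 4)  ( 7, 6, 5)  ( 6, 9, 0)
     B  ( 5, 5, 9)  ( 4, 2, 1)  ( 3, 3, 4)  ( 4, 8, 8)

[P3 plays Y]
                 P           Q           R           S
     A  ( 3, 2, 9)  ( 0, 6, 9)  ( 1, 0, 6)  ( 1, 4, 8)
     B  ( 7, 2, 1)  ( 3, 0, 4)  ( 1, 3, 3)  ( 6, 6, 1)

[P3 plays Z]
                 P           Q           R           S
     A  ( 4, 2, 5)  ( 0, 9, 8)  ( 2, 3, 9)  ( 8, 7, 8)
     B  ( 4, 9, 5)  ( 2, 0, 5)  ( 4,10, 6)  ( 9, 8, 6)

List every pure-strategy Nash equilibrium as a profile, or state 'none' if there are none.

PSNE = {(A,P,X), (B,R,Z)}

(A,P,X): NE
(A,P,Y): not NE [P1→B gives 7>3; P2→Q gives 6>2]
(A,P,Z): not NE [P2→Q gives 9>2; P3→Y gives 9>5]
(A,Q,X): not NE [P1→B gives 4>0; P2→S gives 9>6; P3→Y gives 9>4]
(A,Q,Y): not NE [P1→B gives 3>0]
(A,Q,Z): not NE [P1→B gives 2>0; P3→Y gives 9>8]
(A,R,X): not NE [P2→S gives 9>6; P3→Z gives 9>5]
(A,R,Y): not NE [P2→Q gives 6>0; P3→Z gives 9>6]
(A,R,Z): not NE [P1→B gives 4>2; P2→Q gives 9>3]
(A,S,X): not NE [P3→Z gives 8>0]
(A,S,Y): not NE [P1→B gives 6>1; P2→Q gives 6>4]
(A,S,Z): not NE [P1→B gives 9>8; P2→Q gives 9>7]
(B,P,X): not NE [P1→A gives 6>5; P2→S gives 8>5]
(B,P,Y): not NE [P2→S gives 6>2; P3→X gives 9>1]
(B,P,Z): not NE [P2→R gives 10>9; P3→X gives 9>5]
(B,Q,X): not NE [P2→S gives 8>2; P3→Z gives 5>1]
(B,Q,Y): not NE [P2→S gives 6>0; P3→Z gives 5>4]
(B,Q,Z): not NE [P2→R gives 10>0]
(B,R,X): not NE [P1→A gives 7>3; P2→S gives 8>3; P3→Z gives 6>4]
(B,R,Y): not NE [P2→S gives 6>3; P3→Z gives 6>3]
(B,R,Z): NE
(B,S,X): not NE [P1→A gives 6>4]
(B,S,Y): not NE [P3→X gives 8>1]
(B,S,Z): not NE [P2→R gives 10>8; P3→X gives 8>6]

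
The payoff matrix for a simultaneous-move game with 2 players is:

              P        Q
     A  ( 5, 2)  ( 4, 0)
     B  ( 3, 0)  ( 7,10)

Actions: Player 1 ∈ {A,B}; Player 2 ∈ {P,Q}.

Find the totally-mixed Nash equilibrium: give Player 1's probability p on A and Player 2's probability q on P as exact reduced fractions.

P1 indiff ⇒ q·5+(1-q)·4 = q·3+(1-q)·7 ⇒ q(2) = (1-q)(3) ⇒ q = 3/5
P2 indiff ⇒ p·2+(1-p)·0 = p·0+(1-p)·10 ⇒ p(2) = (1-p)(10) ⇒ p = 5/6

P1 mixes 5/6 on A; P2 mixes 3/5 on P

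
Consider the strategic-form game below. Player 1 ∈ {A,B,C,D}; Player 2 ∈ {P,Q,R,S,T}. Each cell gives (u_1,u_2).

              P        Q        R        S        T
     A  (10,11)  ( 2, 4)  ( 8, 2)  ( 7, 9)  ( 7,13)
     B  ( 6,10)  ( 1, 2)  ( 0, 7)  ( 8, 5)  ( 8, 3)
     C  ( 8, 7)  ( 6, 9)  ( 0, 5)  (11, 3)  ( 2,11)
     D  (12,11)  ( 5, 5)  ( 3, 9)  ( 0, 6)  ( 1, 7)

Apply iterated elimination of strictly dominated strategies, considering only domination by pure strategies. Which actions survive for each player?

P2 drop Q (T beats it: A:13>4 B:3>2 C:11>9 D:7>5)
P2 drop R (P beats it: A:11>2 B:10>7 C:7>5 D:11>9)
P2 drop S (P beats it: A:11>9 B:10>5 C:7>3 D:11>6)
P1 drop C (A beats it: P:10>8 T:7>2)
P1→{A,B,D} P2→{P,T}

Survivors P1:{A,B,D} P2:{P,T}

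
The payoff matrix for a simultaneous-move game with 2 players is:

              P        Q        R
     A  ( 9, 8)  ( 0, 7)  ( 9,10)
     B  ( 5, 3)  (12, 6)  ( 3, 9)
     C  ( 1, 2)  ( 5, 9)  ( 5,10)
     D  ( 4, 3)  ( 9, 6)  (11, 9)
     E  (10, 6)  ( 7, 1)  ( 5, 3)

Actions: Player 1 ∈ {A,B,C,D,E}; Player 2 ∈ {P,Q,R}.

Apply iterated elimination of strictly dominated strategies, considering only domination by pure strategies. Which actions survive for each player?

P1 drop C (D beats it: P:4>1 Q:9>5 R:11>5)
P2 drop Q (R beats it: A:10>7 B:9>6 D:9>6 E:3>1)
P1 drop B (A beats it: P:9>5 R:9>3)
P1→{A,D,E} P2→{P,R}

Survivors P1:{A,D,E} P2:{P,R}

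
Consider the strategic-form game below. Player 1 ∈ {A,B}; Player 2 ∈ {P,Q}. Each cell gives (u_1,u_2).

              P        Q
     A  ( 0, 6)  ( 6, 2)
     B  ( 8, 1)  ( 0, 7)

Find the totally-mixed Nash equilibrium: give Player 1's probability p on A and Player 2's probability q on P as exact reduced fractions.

P1 indiff ⇒ q·0+(1-q)·6 = q·8+(1-q)·0 ⇒ q(-8) = (1-q)(-6) ⇒ q = 3/7
P2 indiff ⇒ p·6+(1-p)·1 = p·2+(1-p)·7 ⇒ p(4) = (1-p)(6) ⇒ p = 3/5

p=3/5, q=3/7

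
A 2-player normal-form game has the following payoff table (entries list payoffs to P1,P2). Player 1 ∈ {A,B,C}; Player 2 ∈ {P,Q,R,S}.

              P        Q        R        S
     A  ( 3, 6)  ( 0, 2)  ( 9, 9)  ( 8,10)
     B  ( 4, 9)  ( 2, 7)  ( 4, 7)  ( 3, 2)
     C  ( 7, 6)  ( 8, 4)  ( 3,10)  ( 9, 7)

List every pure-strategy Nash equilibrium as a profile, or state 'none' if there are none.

PSNE: ∅

(A,P): not NE [P1→C gives 7>3; P2→S gives 10>6]
(A,Q): not NE [P1→C gives 8>0; P2→S gives 10>2]
(A,R): not NE [P2→S gives 10>9]
(A,S): not NE [P1→C gives 9>8]
(B,P): not NE [P1→C gives 7>4]
(B,Q): not NE [P1→C gives 8>2; P2→P gives 9>7]
(B,R): not NE [P1→A gives 9>4; P2→P gives 9>7]
(B,S): not NE [P1→C gives 9>3; P2→P gives 9>2]
(C,P): not NE [P2→R gives 10>6]
(C,Q): not NE [P2→R gives 10>4]
(C,R): not NE [P1→A gives 9>3]
(C,S): not NE [P2→R gives 10>7]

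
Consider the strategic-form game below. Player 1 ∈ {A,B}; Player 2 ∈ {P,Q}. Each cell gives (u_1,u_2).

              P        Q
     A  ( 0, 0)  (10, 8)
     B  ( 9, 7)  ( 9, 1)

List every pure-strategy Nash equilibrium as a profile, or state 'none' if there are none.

(A,P): not NE [P1→B gives 9>0; P2→Q gives 8>0]
(A,Q): NE
(B,P): NE
(B,Q): not NE [P1→A gives 10>9; P2→P gives 7>1]

PSNE = {(A,Q), (B,P)}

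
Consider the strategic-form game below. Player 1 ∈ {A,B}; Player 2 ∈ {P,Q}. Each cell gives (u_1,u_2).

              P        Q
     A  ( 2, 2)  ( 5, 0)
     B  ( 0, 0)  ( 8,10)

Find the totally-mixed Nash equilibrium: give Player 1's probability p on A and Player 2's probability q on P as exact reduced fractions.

P1 indiff ⇒ q·2+(1-q)·5 = q·0+(1-q)·8 ⇒ q(2) = (1-q)(3) ⇒ q = 3/5
P2 indiff ⇒ p·2+(1-p)·0 = p·0+(1-p)·10 ⇒ p(2) = (1-p)(10) ⇒ p = 5/6

(p,q) = (5/6, 3/5)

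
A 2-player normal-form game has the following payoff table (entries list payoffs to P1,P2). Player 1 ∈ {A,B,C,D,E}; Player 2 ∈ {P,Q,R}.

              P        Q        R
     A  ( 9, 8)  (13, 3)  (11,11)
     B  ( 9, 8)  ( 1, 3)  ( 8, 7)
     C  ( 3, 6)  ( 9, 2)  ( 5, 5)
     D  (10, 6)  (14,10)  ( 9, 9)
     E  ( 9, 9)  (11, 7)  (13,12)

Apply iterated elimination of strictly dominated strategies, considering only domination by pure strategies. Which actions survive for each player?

Survivors P1:{A,D,E} P2:{Q,R}

P1 drop B (D beats it: P:10>9 Q:14>1 R:9>8)
P1 drop C (A beats it: P:9>3 Q:13>9 R:11>5)
P2 drop P (R beats it: A:11>8 D:9>6 E:12>9)
P1→{A,D,E} P2→{Q,R}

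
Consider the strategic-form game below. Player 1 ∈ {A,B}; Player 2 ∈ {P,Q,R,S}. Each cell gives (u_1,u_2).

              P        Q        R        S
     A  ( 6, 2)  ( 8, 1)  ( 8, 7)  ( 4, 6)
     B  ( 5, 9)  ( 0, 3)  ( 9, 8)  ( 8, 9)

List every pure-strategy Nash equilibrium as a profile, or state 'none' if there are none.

PSNE = {(B,S)}

(A,P): not NE [P2→R gives 7>2]
(A,Q): not NE [P2→R gives 7>1]
(A,R): not NE [P1→B gives 9>8]
(A,S): not NE [P1→B gives 8>4; P2→R gives 7>6]
(B,P): not NE [P1→A gives 6>5]
(B,Q): not NE [P1→A gives 8>0; P2→S gives 9>3]
(B,R): not NE [P2→S gives 9>8]
(B,S): NE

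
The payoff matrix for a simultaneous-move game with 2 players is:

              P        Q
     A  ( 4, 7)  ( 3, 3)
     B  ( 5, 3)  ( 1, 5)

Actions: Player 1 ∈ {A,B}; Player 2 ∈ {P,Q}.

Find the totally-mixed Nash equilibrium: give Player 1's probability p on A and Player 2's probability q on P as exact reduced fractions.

P1 indiff ⇒ q·4+(1-q)·3 = q·5+(1-q)·1 ⇒ q(-1) = (1-q)(-2) ⇒ q = 2/3
P2 indiff ⇒ p·7+(1-p)·3 = p·3+(1-p)·5 ⇒ p(4) = (1-p)(2) ⇒ p = 1/3

P1 mixes 1/3 on A; P2 mixes 2/3 on P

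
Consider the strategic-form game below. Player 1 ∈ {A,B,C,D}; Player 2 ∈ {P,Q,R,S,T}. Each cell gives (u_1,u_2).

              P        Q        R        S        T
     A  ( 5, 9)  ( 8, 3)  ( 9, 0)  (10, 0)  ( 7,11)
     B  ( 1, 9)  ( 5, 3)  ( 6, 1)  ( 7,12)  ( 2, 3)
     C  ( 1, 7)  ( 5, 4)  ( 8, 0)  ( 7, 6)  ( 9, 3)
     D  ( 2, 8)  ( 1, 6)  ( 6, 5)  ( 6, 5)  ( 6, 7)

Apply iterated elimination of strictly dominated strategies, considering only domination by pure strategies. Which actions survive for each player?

Survivors P1:{A,C} P2:{P,T}

P1 drop B (A beats it: P:5>1 Q:8>5 R:9>6 S:10>7 T:7>2)
P1 drop D (A beats it: P:5>2 Q:8>1 R:9>6 S:10>6 T:7>6)
P2 drop Q (P beats it: A:9>3 C:7>4)
P2 drop R (P beats it: A:9>0 C:7>0)
P2 drop S (P beats it: A:9>0 C:7>6)
P1→{A,C} P2→{P,T}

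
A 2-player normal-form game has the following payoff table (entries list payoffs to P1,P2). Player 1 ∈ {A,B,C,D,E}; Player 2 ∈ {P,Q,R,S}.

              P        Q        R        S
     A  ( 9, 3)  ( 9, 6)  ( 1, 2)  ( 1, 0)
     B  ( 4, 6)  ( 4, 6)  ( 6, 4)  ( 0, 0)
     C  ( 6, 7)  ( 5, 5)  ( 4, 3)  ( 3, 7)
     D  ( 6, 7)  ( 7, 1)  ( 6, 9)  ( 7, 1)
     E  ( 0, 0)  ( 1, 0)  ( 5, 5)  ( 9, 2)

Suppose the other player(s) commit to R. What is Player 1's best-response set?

u_1(A vs R) = 1
u_1(B vs R) = 6
u_1(C vs R) = 4
u_1(D vs R) = 6
u_1(E vs R) = 5
max payoff 6 at {B,D}

BR_1 = {B,D}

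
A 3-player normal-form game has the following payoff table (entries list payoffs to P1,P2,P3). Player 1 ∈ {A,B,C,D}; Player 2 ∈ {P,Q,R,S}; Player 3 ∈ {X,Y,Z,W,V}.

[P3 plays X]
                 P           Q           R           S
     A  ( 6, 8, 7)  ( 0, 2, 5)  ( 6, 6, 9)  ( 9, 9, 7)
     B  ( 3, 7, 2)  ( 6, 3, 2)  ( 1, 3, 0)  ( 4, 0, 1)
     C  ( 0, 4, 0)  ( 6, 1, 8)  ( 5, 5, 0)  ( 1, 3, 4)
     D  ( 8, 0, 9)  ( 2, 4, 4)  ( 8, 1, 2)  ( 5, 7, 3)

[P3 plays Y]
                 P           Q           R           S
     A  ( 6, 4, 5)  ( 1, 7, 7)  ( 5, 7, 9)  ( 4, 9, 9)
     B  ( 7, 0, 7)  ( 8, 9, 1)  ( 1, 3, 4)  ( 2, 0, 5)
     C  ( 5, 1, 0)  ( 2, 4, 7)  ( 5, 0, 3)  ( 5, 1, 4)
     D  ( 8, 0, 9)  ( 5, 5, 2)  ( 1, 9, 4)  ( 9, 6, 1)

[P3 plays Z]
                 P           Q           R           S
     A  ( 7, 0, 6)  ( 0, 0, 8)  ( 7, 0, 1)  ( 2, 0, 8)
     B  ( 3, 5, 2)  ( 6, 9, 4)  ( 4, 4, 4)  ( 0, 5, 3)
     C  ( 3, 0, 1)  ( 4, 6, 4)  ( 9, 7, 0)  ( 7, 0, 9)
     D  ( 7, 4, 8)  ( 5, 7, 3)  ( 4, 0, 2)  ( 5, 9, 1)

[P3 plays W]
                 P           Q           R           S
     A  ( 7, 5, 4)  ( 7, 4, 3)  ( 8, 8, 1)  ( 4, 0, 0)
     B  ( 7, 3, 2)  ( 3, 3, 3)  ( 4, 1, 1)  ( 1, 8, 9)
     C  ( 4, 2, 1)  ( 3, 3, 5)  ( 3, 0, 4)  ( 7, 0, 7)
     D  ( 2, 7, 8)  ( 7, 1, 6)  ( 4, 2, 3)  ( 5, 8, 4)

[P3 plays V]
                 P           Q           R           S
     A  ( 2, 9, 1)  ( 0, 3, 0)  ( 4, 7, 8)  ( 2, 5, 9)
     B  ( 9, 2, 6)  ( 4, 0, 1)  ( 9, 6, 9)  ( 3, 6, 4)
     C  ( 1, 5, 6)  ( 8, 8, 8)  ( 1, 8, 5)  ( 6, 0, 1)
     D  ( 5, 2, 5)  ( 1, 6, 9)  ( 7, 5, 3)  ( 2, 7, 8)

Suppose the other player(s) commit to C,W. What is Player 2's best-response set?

u_2(P vs C,W) = 2
u_2(Q vs C,W) = 3
u_2(R vs C,W) = 0
u_2(S vs C,W) = 0
max payoff 3 at {Q}

argmax u_2 = {Q}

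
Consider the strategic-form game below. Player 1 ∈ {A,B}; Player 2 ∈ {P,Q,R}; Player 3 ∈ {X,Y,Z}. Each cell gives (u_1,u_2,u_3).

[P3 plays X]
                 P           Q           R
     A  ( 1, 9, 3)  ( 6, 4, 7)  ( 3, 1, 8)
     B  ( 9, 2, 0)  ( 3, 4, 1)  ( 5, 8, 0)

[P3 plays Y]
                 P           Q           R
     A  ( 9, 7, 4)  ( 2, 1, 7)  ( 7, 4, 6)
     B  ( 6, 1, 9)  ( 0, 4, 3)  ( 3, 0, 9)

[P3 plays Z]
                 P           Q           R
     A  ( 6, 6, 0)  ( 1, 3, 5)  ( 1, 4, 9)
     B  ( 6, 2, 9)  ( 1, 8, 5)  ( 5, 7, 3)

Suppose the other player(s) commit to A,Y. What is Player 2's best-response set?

u_2(P vs A,Y) = 7
u_2(Q vs A,Y) = 1
u_2(R vs A,Y) = 4
max payoff 7 at {P}

P2 best: {P}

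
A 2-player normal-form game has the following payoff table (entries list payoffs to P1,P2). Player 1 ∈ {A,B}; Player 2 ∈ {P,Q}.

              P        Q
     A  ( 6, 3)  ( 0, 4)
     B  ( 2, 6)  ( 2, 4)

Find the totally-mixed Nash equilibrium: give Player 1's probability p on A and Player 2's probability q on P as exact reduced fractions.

P1 mixes 2/3 on A; P2 mixes 1/3 on P

P1 indiff ⇒ q·6+(1-q)·0 = q·2+(1-q)·2 ⇒ q(4) = (1-q)(2) ⇒ q = 1/3
P2 indiff ⇒ p·3+(1-p)·6 = p·4+(1-p)·4 ⇒ p(-1) = (1-p)(-2) ⇒ p = 2/3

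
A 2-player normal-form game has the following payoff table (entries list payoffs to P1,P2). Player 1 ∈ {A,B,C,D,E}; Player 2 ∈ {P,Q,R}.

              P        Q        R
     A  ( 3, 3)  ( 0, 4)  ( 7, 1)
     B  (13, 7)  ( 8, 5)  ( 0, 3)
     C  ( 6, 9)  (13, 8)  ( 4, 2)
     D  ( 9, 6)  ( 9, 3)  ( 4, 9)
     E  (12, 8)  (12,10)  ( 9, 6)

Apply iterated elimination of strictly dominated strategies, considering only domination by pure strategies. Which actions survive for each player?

P1 drop A (E beats it: P:12>3 Q:12>0 R:9>7)
P1 drop D (E beats it: P:12>9 Q:12>9 R:9>4)
P2 drop R (P beats it: B:7>3 C:9>2 E:8>6)
P1→{B,C,E} P2→{P,Q}

Remaining: P1:{B,C,E} P2:{P,Q}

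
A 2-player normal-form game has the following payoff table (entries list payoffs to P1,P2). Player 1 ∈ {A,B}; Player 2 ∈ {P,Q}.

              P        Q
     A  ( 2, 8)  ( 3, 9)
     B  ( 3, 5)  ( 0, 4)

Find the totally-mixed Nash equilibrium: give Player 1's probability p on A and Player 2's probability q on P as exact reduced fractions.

P1 indiff ⇒ q·2+(1-q)·3 = q·3+(1-q)·0 ⇒ q(-1) = (1-q)(-3) ⇒ q = 3/4
P2 indiff ⇒ p·8+(1-p)·5 = p·9+(1-p)·4 ⇒ p(-1) = (1-p)(-1) ⇒ p = 1/2

p=1/2, q=3/4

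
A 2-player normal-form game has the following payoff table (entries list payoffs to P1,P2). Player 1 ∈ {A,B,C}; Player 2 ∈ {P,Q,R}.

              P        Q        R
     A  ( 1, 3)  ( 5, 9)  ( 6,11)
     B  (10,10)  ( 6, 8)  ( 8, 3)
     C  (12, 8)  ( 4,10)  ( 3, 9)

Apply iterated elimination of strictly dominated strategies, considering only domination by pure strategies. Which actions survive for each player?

Remaining: P1:{B,C} P2:{P,Q}

P1 drop A (B beats it: P:10>1 Q:6>5 R:8>6)
P2 drop R (Q beats it: B:8>3 C:10>9)
P1→{B,C} P2→{P,Q}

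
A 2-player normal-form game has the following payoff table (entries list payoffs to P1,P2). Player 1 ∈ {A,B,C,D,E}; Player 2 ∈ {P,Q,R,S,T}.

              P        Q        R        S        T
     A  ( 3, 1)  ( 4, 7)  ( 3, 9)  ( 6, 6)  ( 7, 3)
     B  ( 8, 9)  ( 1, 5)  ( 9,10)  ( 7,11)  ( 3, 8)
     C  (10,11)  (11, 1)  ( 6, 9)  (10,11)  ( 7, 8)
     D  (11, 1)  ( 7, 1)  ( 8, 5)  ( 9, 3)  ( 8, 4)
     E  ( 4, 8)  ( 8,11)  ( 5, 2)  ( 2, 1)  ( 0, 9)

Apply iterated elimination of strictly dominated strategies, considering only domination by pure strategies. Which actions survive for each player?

Survivors P1:{B,C,D} P2:{P,R,S}

P1 drop A (D beats it: P:11>3 Q:7>4 R:8>3 S:9>6 T:8>7)
P1 drop E (C beats it: P:10>4 Q:11>8 R:6>5 S:10>2 T:7>0)
P2 drop Q (R beats it: B:10>5 C:9>1 D:5>1)
P2 drop T (R beats it: B:10>8 C:9>8 D:5>4)
P1→{B,C,D} P2→{P,R,S}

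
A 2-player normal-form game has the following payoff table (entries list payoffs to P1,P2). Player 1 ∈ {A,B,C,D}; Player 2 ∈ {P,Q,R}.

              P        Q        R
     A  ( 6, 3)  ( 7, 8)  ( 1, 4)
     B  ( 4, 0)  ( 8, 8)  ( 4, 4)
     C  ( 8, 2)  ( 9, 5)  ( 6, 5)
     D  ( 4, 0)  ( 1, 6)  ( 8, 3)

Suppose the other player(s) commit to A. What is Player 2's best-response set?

u_2(P vs A) = 3
u_2(Q vs A) = 8
u_2(R vs A) = 4
max payoff 8 at {Q}

P2 best: {Q}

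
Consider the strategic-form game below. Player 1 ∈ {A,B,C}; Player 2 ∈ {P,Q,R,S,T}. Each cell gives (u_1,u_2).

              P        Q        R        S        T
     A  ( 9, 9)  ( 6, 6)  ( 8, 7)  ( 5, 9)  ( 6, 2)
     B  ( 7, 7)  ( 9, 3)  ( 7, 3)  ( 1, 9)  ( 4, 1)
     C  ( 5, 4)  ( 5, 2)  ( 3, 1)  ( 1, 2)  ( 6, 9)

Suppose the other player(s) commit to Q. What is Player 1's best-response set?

u_1(A vs Q) = 6
u_1(B vs Q) = 9
u_1(C vs Q) = 5
max payoff 9 at {B}

BR_1 = {B}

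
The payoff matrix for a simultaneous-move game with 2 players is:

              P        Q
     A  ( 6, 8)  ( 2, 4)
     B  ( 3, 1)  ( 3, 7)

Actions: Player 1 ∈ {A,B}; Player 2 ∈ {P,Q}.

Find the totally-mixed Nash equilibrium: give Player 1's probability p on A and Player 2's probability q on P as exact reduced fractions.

P1 mixes 3/5 on A; P2 mixes 1/4 on P

P1 indiff ⇒ q·6+(1-q)·2 = q·3+(1-q)·3 ⇒ q(3) = (1-q)(1) ⇒ q = 1/4
P2 indiff ⇒ p·8+(1-p)·1 = p·4+(1-p)·7 ⇒ p(4) = (1-p)(6) ⇒ p = 3/5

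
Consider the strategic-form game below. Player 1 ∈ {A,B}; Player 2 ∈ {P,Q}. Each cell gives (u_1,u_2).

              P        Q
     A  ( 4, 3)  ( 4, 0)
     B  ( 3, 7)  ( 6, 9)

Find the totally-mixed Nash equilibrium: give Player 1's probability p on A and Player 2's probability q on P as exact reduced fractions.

P1 indiff ⇒ q·4+(1-q)·4 = q·3+(1-q)·6 ⇒ q(1) = (1-q)(2) ⇒ q = 2/3
P2 indiff ⇒ p·3+(1-p)·7 = p·0+(1-p)·9 ⇒ p(3) = (1-p)(2) ⇒ p = 2/5

(p,q) = (2/5, 2/3)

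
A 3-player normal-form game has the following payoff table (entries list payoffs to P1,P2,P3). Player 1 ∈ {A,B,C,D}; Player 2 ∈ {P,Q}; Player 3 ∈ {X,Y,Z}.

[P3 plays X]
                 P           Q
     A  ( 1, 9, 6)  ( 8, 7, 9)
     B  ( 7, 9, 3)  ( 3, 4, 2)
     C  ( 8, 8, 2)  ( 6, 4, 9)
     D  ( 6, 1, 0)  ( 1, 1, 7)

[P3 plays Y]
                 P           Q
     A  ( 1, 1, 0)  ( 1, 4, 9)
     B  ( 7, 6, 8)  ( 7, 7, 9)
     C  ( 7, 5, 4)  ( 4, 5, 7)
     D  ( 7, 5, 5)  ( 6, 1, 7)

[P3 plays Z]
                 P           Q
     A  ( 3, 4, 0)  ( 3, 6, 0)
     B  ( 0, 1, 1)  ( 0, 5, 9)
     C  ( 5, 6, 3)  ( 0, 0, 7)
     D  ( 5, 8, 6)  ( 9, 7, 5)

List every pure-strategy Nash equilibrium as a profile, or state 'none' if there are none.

(A,P,X): not NE [P1→C gives 8>1]
(A,P,Y): not NE [P1→D gives 7>1; P2→Q gives 4>1; P3→X gives 6>0]
(A,P,Z): not NE [P1→D gives 5>3; P2→Q gives 6>4; P3→X gives 6>0]
(A,Q,X): not NE [P2→P gives 9>7]
(A,Q,Y): not NE [P1→B gives 7>1]
(A,Q,Z): not NE [P1→D gives 9>3; P3→Y gives 9>0]
(B,P,X): not NE [P1→C gives 8>7; P3→Y gives 8>3]
(B,P,Y): not NE [P2→Q gives 7>6]
(B,P,Z): not NE [P1→D gives 5>0; P2→Q gives 5>1; P3→Y gives 8>1]
(B,Q,X): not NE [P1→A gives 8>3; P2→P gives 9>4; P3→Z gives 9>2]
(B,Q,Y): NE
(B,Q,Z): not NE [P1→D gives 9>0]
(C,P,X): not NE [P3→Y gives 4>2]
(C,P,Y): NE
(C,P,Z): not NE [P3→Y gives 4>3]
(C,Q,X): not NE [P1→A gives 8>6; P2→P gives 8>4]
(C,Q,Y): not NE [P1→B gives 7>4; P3→X gives 9>7]
(C,Q,Z): not NE [P1→D gives 9>0; P2→P gives 6>0; P3→X gives 9>7]
(D,P,X): not NE [P1→C gives 8>6; P3→Z gives 6>0]
(D,P,Y): not NE [P3→Z gives 6>5]
(D,P,Z): NE
(D,Q,X): not NE [P1→A gives 8>1]
(D,Q,Y): not NE [P1→B gives 7>6; P2→P gives 5>1]
(D,Q,Z): not NE [P2→P gives 8>7; P3→Y gives 7>5]

PSNE = {(B,Q,Y), (C,P,Y), (D,P,Z)}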